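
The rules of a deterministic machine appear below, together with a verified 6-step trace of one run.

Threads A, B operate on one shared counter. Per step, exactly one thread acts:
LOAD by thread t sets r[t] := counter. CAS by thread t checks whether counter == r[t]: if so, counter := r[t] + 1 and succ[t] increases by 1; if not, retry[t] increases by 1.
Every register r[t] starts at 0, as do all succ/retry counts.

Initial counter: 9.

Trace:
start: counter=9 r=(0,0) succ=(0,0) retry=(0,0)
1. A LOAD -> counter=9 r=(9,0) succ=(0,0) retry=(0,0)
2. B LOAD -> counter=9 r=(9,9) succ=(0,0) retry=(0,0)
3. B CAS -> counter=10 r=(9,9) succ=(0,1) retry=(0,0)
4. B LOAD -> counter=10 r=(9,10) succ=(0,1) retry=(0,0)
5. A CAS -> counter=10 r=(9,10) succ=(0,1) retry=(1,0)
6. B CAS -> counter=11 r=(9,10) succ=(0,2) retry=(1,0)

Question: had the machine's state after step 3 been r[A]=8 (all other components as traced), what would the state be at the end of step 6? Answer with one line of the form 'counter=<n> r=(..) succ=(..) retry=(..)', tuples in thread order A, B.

state after step 3 := counter=10 r=(8,9) succ=(0,1) retry=(0,0)
4. B LOAD -> counter=10 r=(8,10) succ=(0,1) retry=(0,0)
5. A CAS -> counter=10 r=(8,10) succ=(0,1) retry=(1,0)
6. B CAS -> counter=11 r=(8,10) succ=(0,2) retry=(1,0)

counter=11 r=(8,10) succ=(0,2) retry=(1,0)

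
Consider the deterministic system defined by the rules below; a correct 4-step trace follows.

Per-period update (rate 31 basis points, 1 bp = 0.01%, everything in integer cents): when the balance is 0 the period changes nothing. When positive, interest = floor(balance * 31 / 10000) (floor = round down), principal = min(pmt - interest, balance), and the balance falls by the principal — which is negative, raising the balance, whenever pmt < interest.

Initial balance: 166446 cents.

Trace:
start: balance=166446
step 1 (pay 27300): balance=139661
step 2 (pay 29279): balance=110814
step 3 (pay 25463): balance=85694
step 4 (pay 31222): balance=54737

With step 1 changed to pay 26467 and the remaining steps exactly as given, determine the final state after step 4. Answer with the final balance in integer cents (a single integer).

(re-executing from step 1 with the substitution; state before step 1: balance=166446)
step 1 (pay 26467): balance=140494
step 2 (pay 29279): balance=111650
step 3 (pay 25463): balance=86533
step 4 (pay 31222): balance=55579

55579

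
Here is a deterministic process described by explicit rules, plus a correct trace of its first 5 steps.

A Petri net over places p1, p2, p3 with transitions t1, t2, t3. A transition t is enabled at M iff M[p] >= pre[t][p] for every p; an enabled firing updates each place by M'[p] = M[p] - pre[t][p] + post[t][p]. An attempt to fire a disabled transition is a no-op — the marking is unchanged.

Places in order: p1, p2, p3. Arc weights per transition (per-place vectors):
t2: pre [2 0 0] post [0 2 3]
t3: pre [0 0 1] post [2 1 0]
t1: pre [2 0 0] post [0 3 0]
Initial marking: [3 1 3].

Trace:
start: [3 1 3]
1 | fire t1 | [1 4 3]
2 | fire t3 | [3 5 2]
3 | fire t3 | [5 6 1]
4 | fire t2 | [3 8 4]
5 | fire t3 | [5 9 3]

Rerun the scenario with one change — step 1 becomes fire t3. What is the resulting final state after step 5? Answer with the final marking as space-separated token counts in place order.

9 7 2

(re-executing from step 1 with the substitution; state before step 1: [3 1 3])
1 | fire t3 | [5 2 2]
2 | fire t3 | [7 3 1]
3 | fire t3 | [9 4 0]
4 | fire t2 | [7 6 3]
5 | fire t3 | [9 7 2]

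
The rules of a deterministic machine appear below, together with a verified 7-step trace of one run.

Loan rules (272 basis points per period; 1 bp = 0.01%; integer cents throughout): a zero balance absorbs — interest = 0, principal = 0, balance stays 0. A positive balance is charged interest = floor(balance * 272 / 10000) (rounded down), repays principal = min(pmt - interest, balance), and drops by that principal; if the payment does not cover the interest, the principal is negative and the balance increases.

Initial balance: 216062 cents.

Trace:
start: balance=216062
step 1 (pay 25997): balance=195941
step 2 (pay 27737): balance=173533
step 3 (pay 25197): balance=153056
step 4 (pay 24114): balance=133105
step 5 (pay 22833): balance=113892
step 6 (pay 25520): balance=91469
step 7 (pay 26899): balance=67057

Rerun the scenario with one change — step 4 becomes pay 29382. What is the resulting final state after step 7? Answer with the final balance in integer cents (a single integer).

(re-executing from step 4 with the substitution; state before step 4: balance=153056)
step 4 (pay 29382): balance=127837
step 5 (pay 22833): balance=108481
step 6 (pay 25520): balance=85911
step 7 (pay 26899): balance=61348

61348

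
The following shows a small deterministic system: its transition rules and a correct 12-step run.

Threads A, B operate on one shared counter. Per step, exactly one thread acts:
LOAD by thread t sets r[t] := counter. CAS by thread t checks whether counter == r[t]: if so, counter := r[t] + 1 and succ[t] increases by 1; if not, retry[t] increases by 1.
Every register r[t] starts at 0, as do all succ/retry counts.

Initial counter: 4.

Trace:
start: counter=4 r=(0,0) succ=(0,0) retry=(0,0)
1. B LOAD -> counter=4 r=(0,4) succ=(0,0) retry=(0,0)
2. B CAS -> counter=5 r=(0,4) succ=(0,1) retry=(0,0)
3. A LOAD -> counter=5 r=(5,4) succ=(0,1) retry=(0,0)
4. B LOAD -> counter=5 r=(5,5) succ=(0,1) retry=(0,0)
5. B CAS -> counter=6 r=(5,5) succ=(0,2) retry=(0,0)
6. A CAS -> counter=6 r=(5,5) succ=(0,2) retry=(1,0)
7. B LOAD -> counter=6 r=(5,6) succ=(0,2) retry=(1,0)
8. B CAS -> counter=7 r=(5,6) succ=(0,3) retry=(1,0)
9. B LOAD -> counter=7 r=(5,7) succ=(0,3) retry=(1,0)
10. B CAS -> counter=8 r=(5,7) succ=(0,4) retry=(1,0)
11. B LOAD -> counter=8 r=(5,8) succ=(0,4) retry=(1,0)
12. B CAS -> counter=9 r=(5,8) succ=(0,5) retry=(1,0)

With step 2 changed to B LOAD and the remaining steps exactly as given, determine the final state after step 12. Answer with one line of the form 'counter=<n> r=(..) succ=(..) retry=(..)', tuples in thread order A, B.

counter=8 r=(4,7) succ=(0,4) retry=(1,0)

(re-executing from step 2 with the substitution; state before step 2: counter=4 r=(0,4) succ=(0,0) retry=(0,0))
2. B LOAD -> counter=4 r=(0,4) succ=(0,0) retry=(0,0)
3. A LOAD -> counter=4 r=(4,4) succ=(0,0) retry=(0,0)
4. B LOAD -> counter=4 r=(4,4) succ=(0,0) retry=(0,0)
5. B CAS -> counter=5 r=(4,4) succ=(0,1) retry=(0,0)
6. A CAS -> counter=5 r=(4,4) succ=(0,1) retry=(1,0)
7. B LOAD -> counter=5 r=(4,5) succ=(0,1) retry=(1,0)
8. B CAS -> counter=6 r=(4,5) succ=(0,2) retry=(1,0)
9. B LOAD -> counter=6 r=(4,6) succ=(0,2) retry=(1,0)
10. B CAS -> counter=7 r=(4,6) succ=(0,3) retry=(1,0)
11. B LOAD -> counter=7 r=(4,7) succ=(0,3) retry=(1,0)
12. B CAS -> counter=8 r=(4,7) succ=(0,4) retry=(1,0)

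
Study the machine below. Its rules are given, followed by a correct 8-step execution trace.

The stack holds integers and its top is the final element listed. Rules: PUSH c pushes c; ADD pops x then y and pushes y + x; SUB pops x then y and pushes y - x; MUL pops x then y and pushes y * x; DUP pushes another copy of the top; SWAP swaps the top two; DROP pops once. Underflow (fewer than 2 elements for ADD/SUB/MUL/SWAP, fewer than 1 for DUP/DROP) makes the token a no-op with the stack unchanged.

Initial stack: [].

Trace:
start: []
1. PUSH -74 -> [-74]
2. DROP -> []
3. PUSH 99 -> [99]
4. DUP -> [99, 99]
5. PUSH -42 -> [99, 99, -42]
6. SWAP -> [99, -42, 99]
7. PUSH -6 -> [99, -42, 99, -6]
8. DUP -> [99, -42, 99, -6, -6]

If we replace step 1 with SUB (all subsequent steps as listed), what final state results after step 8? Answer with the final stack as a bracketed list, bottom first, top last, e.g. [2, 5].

(re-executing from step 1 with the substitution; state before step 1: [])
1. SUB -> []
2. DROP -> []
3. PUSH 99 -> [99]
4. DUP -> [99, 99]
5. PUSH -42 -> [99, 99, -42]
6. SWAP -> [99, -42, 99]
7. PUSH -6 -> [99, -42, 99, -6]
8. DUP -> [99, -42, 99, -6, -6]

[99, -42, 99, -6, -6]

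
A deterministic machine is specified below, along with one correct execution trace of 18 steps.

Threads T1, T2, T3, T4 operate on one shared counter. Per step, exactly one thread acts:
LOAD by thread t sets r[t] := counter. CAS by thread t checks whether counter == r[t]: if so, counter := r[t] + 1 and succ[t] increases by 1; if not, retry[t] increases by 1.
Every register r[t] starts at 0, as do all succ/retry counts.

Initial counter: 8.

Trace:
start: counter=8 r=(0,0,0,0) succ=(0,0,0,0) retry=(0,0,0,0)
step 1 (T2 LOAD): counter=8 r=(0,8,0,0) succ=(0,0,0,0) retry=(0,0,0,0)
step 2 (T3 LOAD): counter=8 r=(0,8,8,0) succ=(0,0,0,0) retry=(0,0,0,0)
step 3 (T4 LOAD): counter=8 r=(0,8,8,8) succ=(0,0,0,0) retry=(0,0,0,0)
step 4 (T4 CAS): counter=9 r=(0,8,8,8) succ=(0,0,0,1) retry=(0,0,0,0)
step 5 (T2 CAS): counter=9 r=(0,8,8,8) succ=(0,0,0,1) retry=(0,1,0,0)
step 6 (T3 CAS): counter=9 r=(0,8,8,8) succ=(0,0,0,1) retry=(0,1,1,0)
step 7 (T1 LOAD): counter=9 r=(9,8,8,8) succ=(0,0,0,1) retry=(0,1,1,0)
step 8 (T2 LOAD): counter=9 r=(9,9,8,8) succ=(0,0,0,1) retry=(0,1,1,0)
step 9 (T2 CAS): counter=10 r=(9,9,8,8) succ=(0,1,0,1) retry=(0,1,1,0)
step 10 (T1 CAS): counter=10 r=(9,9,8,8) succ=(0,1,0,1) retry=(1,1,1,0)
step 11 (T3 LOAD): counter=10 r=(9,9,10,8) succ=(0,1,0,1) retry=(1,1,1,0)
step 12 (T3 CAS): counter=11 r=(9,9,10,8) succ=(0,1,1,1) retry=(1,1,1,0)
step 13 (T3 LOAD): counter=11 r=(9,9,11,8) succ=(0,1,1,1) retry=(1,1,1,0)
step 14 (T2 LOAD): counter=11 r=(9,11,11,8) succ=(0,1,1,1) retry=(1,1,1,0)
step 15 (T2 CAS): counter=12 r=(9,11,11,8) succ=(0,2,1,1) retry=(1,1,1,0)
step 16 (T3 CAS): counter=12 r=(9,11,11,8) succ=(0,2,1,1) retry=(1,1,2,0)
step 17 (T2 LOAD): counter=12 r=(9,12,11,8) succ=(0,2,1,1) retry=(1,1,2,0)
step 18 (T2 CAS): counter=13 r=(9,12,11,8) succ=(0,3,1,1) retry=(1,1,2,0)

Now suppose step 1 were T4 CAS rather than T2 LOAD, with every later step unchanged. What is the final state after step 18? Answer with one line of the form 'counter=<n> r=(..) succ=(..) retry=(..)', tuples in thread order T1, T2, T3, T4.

counter=13 r=(9,12,11,8) succ=(0,3,1,1) retry=(1,1,2,1)

(re-executing from step 1 with the substitution; state before step 1: counter=8 r=(0,0,0,0) succ=(0,0,0,0) retry=(0,0,0,0))
step 1 (T4 CAS): counter=8 r=(0,0,0,0) succ=(0,0,0,0) retry=(0,0,0,1)
step 2 (T3 LOAD): counter=8 r=(0,0,8,0) succ=(0,0,0,0) retry=(0,0,0,1)
step 3 (T4 LOAD): counter=8 r=(0,0,8,8) succ=(0,0,0,0) retry=(0,0,0,1)
step 4 (T4 CAS): counter=9 r=(0,0,8,8) succ=(0,0,0,1) retry=(0,0,0,1)
step 5 (T2 CAS): counter=9 r=(0,0,8,8) succ=(0,0,0,1) retry=(0,1,0,1)
step 6 (T3 CAS): counter=9 r=(0,0,8,8) succ=(0,0,0,1) retry=(0,1,1,1)
step 7 (T1 LOAD): counter=9 r=(9,0,8,8) succ=(0,0,0,1) retry=(0,1,1,1)
step 8 (T2 LOAD): counter=9 r=(9,9,8,8) succ=(0,0,0,1) retry=(0,1,1,1)
step 9 (T2 CAS): counter=10 r=(9,9,8,8) succ=(0,1,0,1) retry=(0,1,1,1)
step 10 (T1 CAS): counter=10 r=(9,9,8,8) succ=(0,1,0,1) retry=(1,1,1,1)
step 11 (T3 LOAD): counter=10 r=(9,9,10,8) succ=(0,1,0,1) retry=(1,1,1,1)
step 12 (T3 CAS): counter=11 r=(9,9,10,8) succ=(0,1,1,1) retry=(1,1,1,1)
step 13 (T3 LOAD): counter=11 r=(9,9,11,8) succ=(0,1,1,1) retry=(1,1,1,1)
step 14 (T2 LOAD): counter=11 r=(9,11,11,8) succ=(0,1,1,1) retry=(1,1,1,1)
step 15 (T2 CAS): counter=12 r=(9,11,11,8) succ=(0,2,1,1) retry=(1,1,1,1)
step 16 (T3 CAS): counter=12 r=(9,11,11,8) succ=(0,2,1,1) retry=(1,1,2,1)
step 17 (T2 LOAD): counter=12 r=(9,12,11,8) succ=(0,2,1,1) retry=(1,1,2,1)
step 18 (T2 CAS): counter=13 r=(9,12,11,8) succ=(0,3,1,1) retry=(1,1,2,1)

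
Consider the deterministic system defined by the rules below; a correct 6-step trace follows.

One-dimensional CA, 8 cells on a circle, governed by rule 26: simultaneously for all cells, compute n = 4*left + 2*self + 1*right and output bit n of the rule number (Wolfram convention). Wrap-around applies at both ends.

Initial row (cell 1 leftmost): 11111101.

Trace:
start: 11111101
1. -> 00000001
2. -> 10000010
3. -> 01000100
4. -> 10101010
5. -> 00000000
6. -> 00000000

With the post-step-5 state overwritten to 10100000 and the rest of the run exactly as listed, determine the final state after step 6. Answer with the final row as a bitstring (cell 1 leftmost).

00010001

state after step 5 := 10100000
6. -> 00010001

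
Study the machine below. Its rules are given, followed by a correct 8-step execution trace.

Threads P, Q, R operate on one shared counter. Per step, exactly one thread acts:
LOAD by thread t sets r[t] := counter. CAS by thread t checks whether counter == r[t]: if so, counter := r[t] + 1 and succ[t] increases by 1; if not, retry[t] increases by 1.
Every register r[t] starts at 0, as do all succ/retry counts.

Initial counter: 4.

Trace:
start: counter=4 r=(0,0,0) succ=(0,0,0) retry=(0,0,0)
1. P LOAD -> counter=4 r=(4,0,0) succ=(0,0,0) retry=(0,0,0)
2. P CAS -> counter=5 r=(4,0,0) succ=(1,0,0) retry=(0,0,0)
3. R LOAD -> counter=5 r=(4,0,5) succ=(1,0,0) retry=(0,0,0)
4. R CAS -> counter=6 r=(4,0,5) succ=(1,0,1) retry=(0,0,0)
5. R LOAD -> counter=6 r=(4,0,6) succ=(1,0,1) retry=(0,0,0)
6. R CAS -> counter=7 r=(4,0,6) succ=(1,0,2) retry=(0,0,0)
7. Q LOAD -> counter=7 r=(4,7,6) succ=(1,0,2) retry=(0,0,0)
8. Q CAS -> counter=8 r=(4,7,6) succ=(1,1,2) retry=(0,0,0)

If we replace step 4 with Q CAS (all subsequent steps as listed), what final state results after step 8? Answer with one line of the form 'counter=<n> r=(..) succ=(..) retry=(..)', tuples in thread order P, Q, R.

(re-executing from step 4 with the substitution; state before step 4: counter=5 r=(4,0,5) succ=(1,0,0) retry=(0,0,0))
4. Q CAS -> counter=5 r=(4,0,5) succ=(1,0,0) retry=(0,1,0)
5. R LOAD -> counter=5 r=(4,0,5) succ=(1,0,0) retry=(0,1,0)
6. R CAS -> counter=6 r=(4,0,5) succ=(1,0,1) retry=(0,1,0)
7. Q LOAD -> counter=6 r=(4,6,5) succ=(1,0,1) retry=(0,1,0)
8. Q CAS -> counter=7 r=(4,6,5) succ=(1,1,1) retry=(0,1,0)

counter=7 r=(4,6,5) succ=(1,1,1) retry=(0,1,0)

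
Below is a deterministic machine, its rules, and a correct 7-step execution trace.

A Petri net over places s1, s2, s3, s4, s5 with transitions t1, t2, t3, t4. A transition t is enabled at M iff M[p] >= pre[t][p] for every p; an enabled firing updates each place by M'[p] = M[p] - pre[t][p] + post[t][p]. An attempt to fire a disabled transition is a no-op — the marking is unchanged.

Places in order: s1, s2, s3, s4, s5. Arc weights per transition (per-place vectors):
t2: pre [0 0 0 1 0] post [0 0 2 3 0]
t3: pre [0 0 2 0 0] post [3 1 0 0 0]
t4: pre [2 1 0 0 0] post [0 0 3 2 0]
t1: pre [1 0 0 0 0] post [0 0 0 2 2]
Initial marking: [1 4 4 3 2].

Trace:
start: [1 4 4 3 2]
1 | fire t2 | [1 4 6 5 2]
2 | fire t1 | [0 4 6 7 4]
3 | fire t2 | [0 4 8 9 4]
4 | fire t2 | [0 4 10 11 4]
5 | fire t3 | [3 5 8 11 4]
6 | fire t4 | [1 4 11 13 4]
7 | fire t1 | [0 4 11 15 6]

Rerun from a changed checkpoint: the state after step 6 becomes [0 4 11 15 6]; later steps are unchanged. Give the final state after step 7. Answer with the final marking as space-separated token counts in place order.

state after step 6 := [0 4 11 15 6]
7 | fire t1 | [0 4 11 15 6]

0 4 11 15 6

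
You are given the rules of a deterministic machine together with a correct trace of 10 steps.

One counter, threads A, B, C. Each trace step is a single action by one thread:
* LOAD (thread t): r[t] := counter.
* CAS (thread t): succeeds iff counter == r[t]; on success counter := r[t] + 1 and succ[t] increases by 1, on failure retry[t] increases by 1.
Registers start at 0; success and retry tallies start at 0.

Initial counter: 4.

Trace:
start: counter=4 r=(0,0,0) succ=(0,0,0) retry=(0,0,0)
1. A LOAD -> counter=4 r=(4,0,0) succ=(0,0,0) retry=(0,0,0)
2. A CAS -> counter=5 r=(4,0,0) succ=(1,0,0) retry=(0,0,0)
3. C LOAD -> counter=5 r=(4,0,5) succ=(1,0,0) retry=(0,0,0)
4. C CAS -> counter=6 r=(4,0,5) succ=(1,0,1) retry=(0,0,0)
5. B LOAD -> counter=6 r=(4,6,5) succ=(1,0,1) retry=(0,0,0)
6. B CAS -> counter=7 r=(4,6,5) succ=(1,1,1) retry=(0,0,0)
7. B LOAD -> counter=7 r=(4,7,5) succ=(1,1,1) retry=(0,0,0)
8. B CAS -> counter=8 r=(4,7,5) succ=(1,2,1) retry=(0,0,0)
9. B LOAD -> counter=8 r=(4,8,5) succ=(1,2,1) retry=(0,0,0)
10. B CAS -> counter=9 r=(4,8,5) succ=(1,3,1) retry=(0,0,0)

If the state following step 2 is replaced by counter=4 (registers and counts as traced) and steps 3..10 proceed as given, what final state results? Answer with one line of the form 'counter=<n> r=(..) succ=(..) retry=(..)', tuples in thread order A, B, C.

counter=8 r=(4,7,4) succ=(1,3,1) retry=(0,0,0)

state after step 2 := counter=4 r=(4,0,0) succ=(1,0,0) retry=(0,0,0)
3. C LOAD -> counter=4 r=(4,0,4) succ=(1,0,0) retry=(0,0,0)
4. C CAS -> counter=5 r=(4,0,4) succ=(1,0,1) retry=(0,0,0)
5. B LOAD -> counter=5 r=(4,5,4) succ=(1,0,1) retry=(0,0,0)
6. B CAS -> counter=6 r=(4,5,4) succ=(1,1,1) retry=(0,0,0)
7. B LOAD -> counter=6 r=(4,6,4) succ=(1,1,1) retry=(0,0,0)
8. B CAS -> counter=7 r=(4,6,4) succ=(1,2,1) retry=(0,0,0)
9. B LOAD -> counter=7 r=(4,7,4) succ=(1,2,1) retry=(0,0,0)
10. B CAS -> counter=8 r=(4,7,4) succ=(1,3,1) retry=(0,0,0)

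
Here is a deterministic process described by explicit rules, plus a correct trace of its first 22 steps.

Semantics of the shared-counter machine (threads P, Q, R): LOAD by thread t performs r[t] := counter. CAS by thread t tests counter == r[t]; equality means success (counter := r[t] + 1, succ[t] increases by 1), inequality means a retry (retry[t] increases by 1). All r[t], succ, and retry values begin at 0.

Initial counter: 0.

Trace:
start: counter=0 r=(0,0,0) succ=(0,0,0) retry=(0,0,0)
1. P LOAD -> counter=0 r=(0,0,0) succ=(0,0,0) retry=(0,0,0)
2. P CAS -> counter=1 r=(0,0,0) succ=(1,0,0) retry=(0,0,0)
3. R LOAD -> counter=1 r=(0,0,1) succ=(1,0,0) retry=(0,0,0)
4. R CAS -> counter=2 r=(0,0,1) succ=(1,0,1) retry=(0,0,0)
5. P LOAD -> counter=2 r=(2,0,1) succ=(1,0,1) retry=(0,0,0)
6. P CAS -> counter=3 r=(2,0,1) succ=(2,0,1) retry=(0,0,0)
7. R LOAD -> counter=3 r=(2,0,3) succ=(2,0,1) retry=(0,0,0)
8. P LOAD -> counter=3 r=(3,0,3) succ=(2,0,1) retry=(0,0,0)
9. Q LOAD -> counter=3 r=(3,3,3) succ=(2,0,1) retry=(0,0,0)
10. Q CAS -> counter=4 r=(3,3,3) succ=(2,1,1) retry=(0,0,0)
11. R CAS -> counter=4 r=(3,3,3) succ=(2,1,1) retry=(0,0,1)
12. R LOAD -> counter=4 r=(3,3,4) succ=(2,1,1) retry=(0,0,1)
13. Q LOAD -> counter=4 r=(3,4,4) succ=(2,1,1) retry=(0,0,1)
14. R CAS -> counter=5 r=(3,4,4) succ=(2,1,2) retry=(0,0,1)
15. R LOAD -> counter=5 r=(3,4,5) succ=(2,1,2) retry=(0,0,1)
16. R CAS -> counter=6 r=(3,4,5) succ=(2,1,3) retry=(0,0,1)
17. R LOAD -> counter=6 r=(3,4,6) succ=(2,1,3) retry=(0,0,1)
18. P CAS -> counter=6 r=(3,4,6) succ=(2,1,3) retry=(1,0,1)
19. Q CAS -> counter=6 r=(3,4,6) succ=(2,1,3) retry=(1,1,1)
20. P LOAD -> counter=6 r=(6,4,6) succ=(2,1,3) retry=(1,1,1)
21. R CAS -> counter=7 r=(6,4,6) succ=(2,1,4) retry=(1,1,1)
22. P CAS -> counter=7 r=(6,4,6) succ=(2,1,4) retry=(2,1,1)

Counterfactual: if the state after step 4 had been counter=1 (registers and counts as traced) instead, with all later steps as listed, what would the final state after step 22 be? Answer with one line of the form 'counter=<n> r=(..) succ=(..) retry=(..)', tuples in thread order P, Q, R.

state after step 4 := counter=1 r=(0,0,1) succ=(1,0,1) retry=(0,0,0)
5. P LOAD -> counter=1 r=(1,0,1) succ=(1,0,1) retry=(0,0,0)
6. P CAS -> counter=2 r=(1,0,1) succ=(2,0,1) retry=(0,0,0)
7. R LOAD -> counter=2 r=(1,0,2) succ=(2,0,1) retry=(0,0,0)
8. P LOAD -> counter=2 r=(2,0,2) succ=(2,0,1) retry=(0,0,0)
9. Q LOAD -> counter=2 r=(2,2,2) succ=(2,0,1) retry=(0,0,0)
10. Q CAS -> counter=3 r=(2,2,2) succ=(2,1,1) retry=(0,0,0)
11. R CAS -> counter=3 r=(2,2,2) succ=(2,1,1) retry=(0,0,1)
12. R LOAD -> counter=3 r=(2,2,3) succ=(2,1,1) retry=(0,0,1)
13. Q LOAD -> counter=3 r=(2,3,3) succ=(2,1,1) retry=(0,0,1)
14. R CAS -> counter=4 r=(2,3,3) succ=(2,1,2) retry=(0,0,1)
15. R LOAD -> counter=4 r=(2,3,4) succ=(2,1,2) retry=(0,0,1)
16. R CAS -> counter=5 r=(2,3,4) succ=(2,1,3) retry=(0,0,1)
17. R LOAD -> counter=5 r=(2,3,5) succ=(2,1,3) retry=(0,0,1)
18. P CAS -> counter=5 r=(2,3,5) succ=(2,1,3) retry=(1,0,1)
19. Q CAS -> counter=5 r=(2,3,5) succ=(2,1,3) retry=(1,1,1)
20. P LOAD -> counter=5 r=(5,3,5) succ=(2,1,3) retry=(1,1,1)
21. R CAS -> counter=6 r=(5,3,5) succ=(2,1,4) retry=(1,1,1)
22. P CAS -> counter=6 r=(5,3,5) succ=(2,1,4) retry=(2,1,1)

counter=6 r=(5,3,5) succ=(2,1,4) retry=(2,1,1)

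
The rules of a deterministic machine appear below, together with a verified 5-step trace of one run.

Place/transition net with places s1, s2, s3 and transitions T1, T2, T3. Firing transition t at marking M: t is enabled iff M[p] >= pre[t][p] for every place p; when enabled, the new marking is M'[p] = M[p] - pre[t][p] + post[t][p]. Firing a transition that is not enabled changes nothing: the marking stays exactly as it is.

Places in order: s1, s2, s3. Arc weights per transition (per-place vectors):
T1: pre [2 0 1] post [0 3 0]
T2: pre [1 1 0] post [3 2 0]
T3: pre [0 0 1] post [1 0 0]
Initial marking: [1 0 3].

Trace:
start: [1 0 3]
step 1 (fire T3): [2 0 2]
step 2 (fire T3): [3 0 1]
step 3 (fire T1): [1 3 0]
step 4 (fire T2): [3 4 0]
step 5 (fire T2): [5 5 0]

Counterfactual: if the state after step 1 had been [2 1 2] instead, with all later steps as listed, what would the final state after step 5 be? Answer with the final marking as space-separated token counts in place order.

5 6 0

state after step 1 := [2 1 2]
step 2 (fire T3): [3 1 1]
step 3 (fire T1): [1 4 0]
step 4 (fire T2): [3 5 0]
step 5 (fire T2): [5 6 0]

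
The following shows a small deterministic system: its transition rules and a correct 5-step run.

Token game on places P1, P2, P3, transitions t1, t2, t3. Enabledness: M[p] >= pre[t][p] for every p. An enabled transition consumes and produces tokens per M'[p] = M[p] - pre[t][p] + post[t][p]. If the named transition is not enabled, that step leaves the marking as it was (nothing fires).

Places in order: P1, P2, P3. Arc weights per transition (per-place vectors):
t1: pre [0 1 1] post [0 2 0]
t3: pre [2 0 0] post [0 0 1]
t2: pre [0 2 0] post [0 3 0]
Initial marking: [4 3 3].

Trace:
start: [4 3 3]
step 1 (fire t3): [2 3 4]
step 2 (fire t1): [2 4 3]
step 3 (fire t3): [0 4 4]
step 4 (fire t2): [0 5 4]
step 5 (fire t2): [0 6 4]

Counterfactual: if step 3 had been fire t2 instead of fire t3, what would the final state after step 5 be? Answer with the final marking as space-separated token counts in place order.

(re-executing from step 3 with the substitution; state before step 3: [2 4 3])
step 3 (fire t2): [2 5 3]
step 4 (fire t2): [2 6 3]
step 5 (fire t2): [2 7 3]

2 7 3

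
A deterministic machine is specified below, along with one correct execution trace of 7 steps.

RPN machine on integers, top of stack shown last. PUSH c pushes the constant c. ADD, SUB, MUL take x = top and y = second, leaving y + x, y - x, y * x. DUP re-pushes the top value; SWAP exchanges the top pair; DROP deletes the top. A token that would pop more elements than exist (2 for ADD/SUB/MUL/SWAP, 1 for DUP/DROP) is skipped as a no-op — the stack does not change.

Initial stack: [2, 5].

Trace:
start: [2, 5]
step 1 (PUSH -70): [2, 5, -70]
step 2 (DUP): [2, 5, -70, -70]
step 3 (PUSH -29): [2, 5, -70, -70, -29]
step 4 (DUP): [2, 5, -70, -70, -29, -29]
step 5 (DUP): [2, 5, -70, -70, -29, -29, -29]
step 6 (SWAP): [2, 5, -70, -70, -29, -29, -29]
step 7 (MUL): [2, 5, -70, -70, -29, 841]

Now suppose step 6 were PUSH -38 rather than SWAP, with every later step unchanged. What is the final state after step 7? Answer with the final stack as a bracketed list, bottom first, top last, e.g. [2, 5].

[2, 5, -70, -70, -29, -29, 1102]

(re-executing from step 6 with the substitution; state before step 6: [2, 5, -70, -70, -29, -29, -29])
step 6 (PUSH -38): [2, 5, -70, -70, -29, -29, -29, -38]
step 7 (MUL): [2, 5, -70, -70, -29, -29, 1102]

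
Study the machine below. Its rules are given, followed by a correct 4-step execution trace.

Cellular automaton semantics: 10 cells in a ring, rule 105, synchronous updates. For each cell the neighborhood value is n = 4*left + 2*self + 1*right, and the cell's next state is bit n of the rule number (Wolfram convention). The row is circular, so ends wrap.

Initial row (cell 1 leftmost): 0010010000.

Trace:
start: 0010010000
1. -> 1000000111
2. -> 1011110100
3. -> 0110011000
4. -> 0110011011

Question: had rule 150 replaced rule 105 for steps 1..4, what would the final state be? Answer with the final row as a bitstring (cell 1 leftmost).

0110011011

(re-executing steps 1..4 under rule 150; state before step 1: 0010010000)
1. -> 0111111000
2. -> 1011110100
3. -> 1001100111
4. -> 0110011011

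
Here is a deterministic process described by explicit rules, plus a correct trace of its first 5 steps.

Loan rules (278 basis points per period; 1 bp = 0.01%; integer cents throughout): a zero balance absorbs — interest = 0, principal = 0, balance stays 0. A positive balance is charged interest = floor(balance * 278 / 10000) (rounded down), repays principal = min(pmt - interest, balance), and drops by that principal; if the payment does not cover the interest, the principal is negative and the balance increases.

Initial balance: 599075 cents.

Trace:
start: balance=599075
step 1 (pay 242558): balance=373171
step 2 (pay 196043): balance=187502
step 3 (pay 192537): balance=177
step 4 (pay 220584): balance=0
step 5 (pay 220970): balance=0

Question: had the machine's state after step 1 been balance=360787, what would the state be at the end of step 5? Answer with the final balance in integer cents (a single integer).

0

state after step 1 := balance=360787
step 2 (pay 196043): balance=174773
step 3 (pay 192537): balance=0
step 4 (pay 220584): balance=0
step 5 (pay 220970): balance=0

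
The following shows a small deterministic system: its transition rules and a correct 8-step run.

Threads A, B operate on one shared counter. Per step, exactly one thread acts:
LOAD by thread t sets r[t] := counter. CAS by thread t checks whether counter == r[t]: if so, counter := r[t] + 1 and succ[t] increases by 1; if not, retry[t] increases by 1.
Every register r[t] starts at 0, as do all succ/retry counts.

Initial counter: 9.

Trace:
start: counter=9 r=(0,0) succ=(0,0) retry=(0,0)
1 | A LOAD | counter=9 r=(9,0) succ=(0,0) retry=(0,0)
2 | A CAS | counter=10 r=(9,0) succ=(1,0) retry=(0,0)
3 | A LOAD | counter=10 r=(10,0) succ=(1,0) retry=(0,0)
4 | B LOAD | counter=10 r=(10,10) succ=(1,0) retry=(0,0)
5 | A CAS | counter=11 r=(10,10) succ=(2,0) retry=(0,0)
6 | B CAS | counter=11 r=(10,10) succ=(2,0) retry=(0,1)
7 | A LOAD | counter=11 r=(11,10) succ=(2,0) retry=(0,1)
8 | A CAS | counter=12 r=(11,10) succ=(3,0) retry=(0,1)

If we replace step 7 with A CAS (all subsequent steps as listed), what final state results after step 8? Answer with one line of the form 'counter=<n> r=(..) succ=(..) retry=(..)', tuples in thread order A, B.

counter=11 r=(10,10) succ=(2,0) retry=(2,1)

(re-executing from step 7 with the substitution; state before step 7: counter=11 r=(10,10) succ=(2,0) retry=(0,1))
7 | A CAS | counter=11 r=(10,10) succ=(2,0) retry=(1,1)
8 | A CAS | counter=11 r=(10,10) succ=(2,0) retry=(2,1)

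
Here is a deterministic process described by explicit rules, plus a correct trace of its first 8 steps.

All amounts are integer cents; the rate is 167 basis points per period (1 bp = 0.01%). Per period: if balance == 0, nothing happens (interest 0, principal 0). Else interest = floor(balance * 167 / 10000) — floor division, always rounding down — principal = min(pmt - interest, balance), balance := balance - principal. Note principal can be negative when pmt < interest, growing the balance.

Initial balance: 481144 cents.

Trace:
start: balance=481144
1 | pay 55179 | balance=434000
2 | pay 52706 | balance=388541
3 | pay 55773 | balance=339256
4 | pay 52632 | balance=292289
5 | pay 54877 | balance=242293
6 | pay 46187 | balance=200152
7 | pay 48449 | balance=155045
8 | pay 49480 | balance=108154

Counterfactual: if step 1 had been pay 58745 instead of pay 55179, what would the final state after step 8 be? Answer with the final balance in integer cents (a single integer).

104150

(re-executing from step 1 with the substitution; state before step 1: balance=481144)
1 | pay 58745 | balance=430434
2 | pay 52706 | balance=384916
3 | pay 55773 | balance=335571
4 | pay 52632 | balance=288543
5 | pay 54877 | balance=238484
6 | pay 46187 | balance=196279
7 | pay 48449 | balance=151107
8 | pay 49480 | balance=104150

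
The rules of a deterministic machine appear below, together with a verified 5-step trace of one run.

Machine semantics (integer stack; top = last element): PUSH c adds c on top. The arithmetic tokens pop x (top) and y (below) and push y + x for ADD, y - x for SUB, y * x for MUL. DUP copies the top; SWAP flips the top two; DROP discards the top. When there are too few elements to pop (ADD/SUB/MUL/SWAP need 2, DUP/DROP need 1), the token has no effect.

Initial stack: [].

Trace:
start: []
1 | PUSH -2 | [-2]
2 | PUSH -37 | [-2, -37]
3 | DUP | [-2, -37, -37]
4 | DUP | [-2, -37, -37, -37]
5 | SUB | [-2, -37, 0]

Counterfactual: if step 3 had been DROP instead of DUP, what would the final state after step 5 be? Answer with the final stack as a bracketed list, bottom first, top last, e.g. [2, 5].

(re-executing from step 3 with the substitution; state before step 3: [-2, -37])
3 | DROP | [-2]
4 | DUP | [-2, -2]
5 | SUB | [0]

[0]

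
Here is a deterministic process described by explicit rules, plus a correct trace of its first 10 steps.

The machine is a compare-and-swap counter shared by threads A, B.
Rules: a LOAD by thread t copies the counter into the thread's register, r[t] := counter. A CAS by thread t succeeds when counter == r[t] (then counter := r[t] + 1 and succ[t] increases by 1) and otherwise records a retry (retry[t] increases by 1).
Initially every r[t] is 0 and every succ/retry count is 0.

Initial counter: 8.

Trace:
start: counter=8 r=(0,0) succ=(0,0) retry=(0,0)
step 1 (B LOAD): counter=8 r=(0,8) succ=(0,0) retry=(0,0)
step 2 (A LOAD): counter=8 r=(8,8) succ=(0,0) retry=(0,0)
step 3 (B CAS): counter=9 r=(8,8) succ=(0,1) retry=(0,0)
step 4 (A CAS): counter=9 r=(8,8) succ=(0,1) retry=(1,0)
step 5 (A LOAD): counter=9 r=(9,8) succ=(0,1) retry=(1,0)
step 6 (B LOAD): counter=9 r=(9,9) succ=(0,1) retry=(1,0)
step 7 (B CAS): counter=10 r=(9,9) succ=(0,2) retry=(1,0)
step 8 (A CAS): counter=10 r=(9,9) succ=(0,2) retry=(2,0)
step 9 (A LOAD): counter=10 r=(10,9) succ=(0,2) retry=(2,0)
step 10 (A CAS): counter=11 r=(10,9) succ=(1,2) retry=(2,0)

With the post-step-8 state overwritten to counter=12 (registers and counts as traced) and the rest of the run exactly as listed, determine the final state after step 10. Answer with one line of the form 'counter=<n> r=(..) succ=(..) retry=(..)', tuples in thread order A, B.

counter=13 r=(12,9) succ=(1,2) retry=(2,0)

state after step 8 := counter=12 r=(9,9) succ=(0,2) retry=(2,0)
step 9 (A LOAD): counter=12 r=(12,9) succ=(0,2) retry=(2,0)
step 10 (A CAS): counter=13 r=(12,9) succ=(1,2) retry=(2,0)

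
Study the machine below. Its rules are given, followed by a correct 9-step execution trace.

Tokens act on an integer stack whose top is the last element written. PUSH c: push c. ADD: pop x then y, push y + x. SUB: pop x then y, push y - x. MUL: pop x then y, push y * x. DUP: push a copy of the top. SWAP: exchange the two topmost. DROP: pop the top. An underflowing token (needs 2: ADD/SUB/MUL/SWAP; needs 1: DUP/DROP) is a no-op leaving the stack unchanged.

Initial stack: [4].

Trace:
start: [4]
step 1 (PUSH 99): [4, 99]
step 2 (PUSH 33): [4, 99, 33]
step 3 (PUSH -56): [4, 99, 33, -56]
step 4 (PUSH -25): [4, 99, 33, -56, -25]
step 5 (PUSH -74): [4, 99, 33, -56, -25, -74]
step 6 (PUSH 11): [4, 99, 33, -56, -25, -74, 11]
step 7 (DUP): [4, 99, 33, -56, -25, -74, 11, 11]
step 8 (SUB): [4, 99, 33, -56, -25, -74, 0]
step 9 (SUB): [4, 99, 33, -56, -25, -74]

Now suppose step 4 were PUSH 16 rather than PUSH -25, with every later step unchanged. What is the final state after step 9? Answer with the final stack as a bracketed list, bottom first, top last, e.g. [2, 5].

(re-executing from step 4 with the substitution; state before step 4: [4, 99, 33, -56])
step 4 (PUSH 16): [4, 99, 33, -56, 16]
step 5 (PUSH -74): [4, 99, 33, -56, 16, -74]
step 6 (PUSH 11): [4, 99, 33, -56, 16, -74, 11]
step 7 (DUP): [4, 99, 33, -56, 16, -74, 11, 11]
step 8 (SUB): [4, 99, 33, -56, 16, -74, 0]
step 9 (SUB): [4, 99, 33, -56, 16, -74]

[4, 99, 33, -56, 16, -74]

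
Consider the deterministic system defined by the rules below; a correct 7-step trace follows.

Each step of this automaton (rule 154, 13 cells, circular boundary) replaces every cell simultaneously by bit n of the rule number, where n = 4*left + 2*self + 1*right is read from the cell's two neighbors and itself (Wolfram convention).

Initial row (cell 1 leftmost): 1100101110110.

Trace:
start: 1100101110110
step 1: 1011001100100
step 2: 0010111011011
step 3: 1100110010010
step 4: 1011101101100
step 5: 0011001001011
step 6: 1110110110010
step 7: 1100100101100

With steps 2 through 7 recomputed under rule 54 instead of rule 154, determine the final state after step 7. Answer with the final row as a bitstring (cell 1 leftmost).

1001001001111

(re-executing steps 2..7 under rule 54; state before step 2: 1011001100100)
step 2: 1100110011111
step 3: 0011001100000
step 4: 0100110010000
step 5: 1111001111000
step 6: 0000110000101
step 7: 1001001001111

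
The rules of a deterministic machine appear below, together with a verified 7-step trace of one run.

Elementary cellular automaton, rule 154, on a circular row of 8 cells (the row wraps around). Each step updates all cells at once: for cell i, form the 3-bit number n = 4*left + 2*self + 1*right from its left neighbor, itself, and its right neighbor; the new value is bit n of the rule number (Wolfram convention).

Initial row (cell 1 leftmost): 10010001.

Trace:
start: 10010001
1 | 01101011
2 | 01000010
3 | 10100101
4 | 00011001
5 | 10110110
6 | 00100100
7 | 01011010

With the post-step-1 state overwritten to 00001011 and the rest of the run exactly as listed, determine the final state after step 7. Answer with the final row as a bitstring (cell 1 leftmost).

11000110

state after step 1 := 00001011
2 | 10010010
3 | 01101100
4 | 11001010
5 | 10110000
6 | 00101001
7 | 11000110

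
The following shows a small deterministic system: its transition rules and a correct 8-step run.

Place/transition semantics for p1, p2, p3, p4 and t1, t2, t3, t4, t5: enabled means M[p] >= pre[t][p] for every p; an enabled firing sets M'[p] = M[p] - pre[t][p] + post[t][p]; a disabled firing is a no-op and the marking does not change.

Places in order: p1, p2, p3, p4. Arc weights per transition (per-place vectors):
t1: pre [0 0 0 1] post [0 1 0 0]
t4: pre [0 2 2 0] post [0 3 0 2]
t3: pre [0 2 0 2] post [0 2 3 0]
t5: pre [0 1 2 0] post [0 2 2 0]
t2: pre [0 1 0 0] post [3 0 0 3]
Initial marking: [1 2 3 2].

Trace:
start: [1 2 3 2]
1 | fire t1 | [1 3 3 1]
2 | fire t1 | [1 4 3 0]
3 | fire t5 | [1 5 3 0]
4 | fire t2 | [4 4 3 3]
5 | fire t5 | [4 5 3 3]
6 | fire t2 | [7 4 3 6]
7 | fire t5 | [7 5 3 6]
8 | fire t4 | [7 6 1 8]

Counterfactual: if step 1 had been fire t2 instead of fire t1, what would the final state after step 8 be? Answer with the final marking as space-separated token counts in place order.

10 4 1 12

(re-executing from step 1 with the substitution; state before step 1: [1 2 3 2])
1 | fire t2 | [4 1 3 5]
2 | fire t1 | [4 2 3 4]
3 | fire t5 | [4 3 3 4]
4 | fire t2 | [7 2 3 7]
5 | fire t5 | [7 3 3 7]
6 | fire t2 | [10 2 3 10]
7 | fire t5 | [10 3 3 10]
8 | fire t4 | [10 4 1 12]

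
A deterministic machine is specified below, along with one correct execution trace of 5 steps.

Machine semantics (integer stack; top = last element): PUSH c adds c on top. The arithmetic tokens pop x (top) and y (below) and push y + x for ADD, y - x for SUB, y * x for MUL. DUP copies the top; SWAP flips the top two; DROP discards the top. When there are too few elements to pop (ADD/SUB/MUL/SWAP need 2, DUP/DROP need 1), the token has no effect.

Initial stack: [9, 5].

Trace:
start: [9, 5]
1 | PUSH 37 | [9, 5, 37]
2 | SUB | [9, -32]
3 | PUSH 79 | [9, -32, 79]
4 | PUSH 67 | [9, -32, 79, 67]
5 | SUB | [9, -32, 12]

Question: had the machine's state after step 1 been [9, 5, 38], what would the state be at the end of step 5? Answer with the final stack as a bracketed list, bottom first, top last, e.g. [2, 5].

[9, -33, 12]

state after step 1 := [9, 5, 38]
2 | SUB | [9, -33]
3 | PUSH 79 | [9, -33, 79]
4 | PUSH 67 | [9, -33, 79, 67]
5 | SUB | [9, -33, 12]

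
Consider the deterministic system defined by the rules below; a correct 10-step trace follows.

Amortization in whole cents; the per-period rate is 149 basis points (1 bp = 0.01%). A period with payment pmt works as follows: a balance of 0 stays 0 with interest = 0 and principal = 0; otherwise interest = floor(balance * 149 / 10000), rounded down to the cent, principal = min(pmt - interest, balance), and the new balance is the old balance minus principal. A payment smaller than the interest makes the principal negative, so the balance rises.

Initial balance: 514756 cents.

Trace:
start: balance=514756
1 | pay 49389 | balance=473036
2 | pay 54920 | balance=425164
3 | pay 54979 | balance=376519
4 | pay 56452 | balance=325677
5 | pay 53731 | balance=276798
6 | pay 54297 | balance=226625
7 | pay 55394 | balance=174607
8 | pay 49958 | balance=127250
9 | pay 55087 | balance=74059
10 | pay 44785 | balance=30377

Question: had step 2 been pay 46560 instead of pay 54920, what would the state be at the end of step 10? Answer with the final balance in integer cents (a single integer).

(re-executing from step 2 with the substitution; state before step 2: balance=473036)
2 | pay 46560 | balance=433524
3 | pay 54979 | balance=385004
4 | pay 56452 | balance=334288
5 | pay 53731 | balance=285537
6 | pay 54297 | balance=235494
7 | pay 55394 | balance=183608
8 | pay 49958 | balance=136385
9 | pay 55087 | balance=83330
10 | pay 44785 | balance=39786

39786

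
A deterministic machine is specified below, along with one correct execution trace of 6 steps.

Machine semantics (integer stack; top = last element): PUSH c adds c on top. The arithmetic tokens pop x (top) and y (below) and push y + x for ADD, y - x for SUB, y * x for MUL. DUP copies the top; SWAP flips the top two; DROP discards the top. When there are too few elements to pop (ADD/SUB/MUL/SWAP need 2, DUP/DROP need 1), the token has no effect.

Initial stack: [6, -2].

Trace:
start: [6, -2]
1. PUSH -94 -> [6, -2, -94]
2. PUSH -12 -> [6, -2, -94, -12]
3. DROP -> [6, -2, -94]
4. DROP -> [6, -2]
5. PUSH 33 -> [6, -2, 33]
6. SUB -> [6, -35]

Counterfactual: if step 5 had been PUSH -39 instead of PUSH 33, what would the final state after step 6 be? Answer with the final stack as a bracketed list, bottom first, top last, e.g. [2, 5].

[6, 37]

(re-executing from step 5 with the substitution; state before step 5: [6, -2])
5. PUSH -39 -> [6, -2, -39]
6. SUB -> [6, 37]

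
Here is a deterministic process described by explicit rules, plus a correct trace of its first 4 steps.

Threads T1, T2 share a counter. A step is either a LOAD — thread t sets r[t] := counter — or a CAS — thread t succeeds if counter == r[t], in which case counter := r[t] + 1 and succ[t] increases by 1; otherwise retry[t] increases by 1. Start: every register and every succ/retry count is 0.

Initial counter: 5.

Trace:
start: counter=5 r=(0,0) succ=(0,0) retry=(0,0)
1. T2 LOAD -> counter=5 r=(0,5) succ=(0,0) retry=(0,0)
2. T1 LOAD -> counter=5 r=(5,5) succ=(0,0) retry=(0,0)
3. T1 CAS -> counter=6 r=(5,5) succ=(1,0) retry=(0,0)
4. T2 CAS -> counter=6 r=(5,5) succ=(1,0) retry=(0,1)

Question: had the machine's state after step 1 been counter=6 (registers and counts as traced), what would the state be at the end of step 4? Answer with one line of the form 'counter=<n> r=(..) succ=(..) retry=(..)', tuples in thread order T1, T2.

state after step 1 := counter=6 r=(0,5) succ=(0,0) retry=(0,0)
2. T1 LOAD -> counter=6 r=(6,5) succ=(0,0) retry=(0,0)
3. T1 CAS -> counter=7 r=(6,5) succ=(1,0) retry=(0,0)
4. T2 CAS -> counter=7 r=(6,5) succ=(1,0) retry=(0,1)

counter=7 r=(6,5) succ=(1,0) retry=(0,1)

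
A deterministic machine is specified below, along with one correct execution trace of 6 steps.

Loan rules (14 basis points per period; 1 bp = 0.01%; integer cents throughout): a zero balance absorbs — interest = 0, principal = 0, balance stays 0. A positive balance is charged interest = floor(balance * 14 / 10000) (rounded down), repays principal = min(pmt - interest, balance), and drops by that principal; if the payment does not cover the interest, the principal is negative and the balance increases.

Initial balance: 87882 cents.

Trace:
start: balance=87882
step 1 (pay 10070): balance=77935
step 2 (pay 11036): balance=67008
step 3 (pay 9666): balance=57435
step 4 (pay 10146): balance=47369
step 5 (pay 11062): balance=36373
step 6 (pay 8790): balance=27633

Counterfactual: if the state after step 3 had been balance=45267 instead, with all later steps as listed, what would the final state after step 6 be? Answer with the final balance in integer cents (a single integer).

15414

state after step 3 := balance=45267
step 4 (pay 10146): balance=35184
step 5 (pay 11062): balance=24171
step 6 (pay 8790): balance=15414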